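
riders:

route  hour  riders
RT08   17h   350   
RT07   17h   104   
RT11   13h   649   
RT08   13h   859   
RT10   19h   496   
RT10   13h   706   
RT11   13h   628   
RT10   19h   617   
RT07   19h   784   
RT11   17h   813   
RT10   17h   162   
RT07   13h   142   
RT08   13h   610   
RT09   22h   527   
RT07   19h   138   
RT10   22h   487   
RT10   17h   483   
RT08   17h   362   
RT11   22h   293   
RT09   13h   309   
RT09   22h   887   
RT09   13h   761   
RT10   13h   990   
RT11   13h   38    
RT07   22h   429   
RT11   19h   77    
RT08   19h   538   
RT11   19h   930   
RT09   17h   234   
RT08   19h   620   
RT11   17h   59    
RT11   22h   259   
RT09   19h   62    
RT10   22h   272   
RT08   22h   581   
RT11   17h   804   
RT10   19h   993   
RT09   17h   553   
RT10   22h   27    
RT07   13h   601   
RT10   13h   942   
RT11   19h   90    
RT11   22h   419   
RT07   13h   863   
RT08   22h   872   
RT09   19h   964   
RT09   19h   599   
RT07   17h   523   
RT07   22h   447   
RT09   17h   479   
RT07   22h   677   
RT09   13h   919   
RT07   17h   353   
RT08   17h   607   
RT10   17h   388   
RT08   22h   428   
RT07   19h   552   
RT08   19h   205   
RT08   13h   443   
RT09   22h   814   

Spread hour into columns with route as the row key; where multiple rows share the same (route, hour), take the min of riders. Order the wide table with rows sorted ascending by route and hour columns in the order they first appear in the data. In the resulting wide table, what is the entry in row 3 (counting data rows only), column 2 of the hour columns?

With rows sorted ascending by route, row 3 is route=RT09. hour columns in first-appearance order: 17h, 13h, 19h, 22h; column 2 is 13h.
Long rows with route=RT09, hour=13h: min(309, 761, 919) = 309.

309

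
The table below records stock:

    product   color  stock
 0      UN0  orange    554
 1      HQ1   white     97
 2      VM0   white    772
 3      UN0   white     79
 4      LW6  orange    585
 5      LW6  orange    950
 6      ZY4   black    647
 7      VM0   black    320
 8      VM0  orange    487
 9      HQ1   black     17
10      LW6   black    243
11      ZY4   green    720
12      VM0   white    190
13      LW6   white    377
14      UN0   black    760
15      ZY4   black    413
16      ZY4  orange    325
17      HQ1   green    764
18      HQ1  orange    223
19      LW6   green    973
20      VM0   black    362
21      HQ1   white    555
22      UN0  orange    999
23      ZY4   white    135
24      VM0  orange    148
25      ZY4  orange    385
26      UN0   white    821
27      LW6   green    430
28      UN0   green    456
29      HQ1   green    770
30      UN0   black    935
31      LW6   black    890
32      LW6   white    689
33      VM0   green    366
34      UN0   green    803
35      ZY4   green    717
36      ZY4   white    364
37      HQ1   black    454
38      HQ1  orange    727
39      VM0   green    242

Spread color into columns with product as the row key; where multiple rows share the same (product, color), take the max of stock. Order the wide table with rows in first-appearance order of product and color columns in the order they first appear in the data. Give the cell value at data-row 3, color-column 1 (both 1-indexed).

With rows in first-appearance order of product, row 3 is product=VM0. color columns in first-appearance order: orange, white, black, green; column 1 is orange.
Long rows with product=VM0, color=orange: max(487, 148) = 487.

487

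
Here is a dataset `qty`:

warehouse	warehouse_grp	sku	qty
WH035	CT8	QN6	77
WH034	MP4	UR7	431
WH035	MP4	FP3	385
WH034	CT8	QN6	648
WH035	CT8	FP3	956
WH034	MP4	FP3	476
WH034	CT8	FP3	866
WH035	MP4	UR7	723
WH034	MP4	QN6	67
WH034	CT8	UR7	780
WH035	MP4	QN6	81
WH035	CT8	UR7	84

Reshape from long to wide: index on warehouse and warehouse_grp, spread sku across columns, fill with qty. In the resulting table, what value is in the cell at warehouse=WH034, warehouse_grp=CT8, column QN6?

648

Wide layout: rows indexed by warehouse and warehouse_grp, columns are the 3 distinct sku values (QN6, UR7, FP3).
Cell (warehouse=WH034, warehouse_grp=CT8, sku=QN6) draws from the long row where warehouse=WH034, warehouse_grp=CT8 and sku=QN6, which has qty=648.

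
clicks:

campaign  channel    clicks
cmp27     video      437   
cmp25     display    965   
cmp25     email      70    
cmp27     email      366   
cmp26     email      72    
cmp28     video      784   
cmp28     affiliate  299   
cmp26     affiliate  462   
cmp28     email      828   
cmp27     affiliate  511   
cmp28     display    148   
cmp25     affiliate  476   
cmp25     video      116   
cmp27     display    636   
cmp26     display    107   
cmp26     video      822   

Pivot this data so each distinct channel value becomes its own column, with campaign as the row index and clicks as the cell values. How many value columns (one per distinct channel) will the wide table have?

4

4 distinct channel values: video, display, affiliate, email.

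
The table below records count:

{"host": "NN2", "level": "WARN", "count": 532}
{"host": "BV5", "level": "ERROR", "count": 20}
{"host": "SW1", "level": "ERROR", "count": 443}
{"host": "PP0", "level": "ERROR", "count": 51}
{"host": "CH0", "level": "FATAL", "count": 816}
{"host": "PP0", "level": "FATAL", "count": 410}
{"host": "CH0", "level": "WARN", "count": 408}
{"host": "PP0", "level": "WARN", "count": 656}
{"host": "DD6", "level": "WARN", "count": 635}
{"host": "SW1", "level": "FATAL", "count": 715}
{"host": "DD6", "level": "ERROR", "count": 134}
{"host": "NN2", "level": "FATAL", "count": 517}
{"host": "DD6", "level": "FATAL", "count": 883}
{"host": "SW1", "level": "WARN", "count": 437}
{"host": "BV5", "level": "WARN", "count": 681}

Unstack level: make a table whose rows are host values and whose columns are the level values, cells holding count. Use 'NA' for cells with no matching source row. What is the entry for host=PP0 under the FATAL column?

The long row with host=PP0, level=FATAL has count=410.

410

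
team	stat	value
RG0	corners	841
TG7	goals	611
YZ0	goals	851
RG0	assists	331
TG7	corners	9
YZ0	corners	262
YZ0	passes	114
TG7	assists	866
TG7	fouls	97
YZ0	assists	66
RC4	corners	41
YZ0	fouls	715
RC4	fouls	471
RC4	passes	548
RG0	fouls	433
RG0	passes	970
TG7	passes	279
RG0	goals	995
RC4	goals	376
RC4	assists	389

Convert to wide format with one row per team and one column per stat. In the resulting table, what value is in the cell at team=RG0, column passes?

Wide layout: rows indexed by team, columns are the 5 distinct stat values (corners, goals, assists, passes, fouls).
Cell (team=RG0, stat=passes) draws from the long row where team=RG0 and stat=passes, which has value=970.

970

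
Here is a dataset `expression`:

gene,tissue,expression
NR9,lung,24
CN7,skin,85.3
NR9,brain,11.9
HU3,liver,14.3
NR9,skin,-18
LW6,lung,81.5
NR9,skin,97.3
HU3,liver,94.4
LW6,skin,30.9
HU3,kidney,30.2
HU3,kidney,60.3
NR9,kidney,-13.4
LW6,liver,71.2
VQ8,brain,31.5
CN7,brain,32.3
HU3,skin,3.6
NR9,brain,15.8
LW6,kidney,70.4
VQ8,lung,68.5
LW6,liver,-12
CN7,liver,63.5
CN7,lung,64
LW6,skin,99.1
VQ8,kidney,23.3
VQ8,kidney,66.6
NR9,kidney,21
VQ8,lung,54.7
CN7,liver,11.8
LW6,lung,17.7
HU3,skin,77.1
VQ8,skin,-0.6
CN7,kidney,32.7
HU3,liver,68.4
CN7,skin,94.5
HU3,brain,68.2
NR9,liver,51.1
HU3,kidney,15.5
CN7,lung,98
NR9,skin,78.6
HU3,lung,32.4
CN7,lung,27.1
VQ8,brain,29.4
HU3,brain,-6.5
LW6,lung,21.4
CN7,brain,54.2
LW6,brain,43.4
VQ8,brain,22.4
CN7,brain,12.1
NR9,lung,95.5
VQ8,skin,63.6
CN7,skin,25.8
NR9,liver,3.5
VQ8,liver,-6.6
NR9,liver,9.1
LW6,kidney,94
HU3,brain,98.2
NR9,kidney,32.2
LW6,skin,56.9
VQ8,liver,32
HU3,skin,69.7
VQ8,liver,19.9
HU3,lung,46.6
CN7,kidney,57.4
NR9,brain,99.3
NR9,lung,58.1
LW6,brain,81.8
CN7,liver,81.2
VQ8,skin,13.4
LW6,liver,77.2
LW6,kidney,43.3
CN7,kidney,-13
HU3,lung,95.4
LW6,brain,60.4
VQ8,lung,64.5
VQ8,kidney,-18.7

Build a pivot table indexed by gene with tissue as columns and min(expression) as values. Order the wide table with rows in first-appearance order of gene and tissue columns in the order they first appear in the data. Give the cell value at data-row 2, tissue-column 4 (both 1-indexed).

11.8

With rows in first-appearance order of gene, row 2 is gene=CN7. tissue columns in first-appearance order: lung, skin, brain, liver, kidney; column 4 is liver.
Long rows with gene=CN7, tissue=liver: min(63.5, 11.8, 81.2) = 11.8.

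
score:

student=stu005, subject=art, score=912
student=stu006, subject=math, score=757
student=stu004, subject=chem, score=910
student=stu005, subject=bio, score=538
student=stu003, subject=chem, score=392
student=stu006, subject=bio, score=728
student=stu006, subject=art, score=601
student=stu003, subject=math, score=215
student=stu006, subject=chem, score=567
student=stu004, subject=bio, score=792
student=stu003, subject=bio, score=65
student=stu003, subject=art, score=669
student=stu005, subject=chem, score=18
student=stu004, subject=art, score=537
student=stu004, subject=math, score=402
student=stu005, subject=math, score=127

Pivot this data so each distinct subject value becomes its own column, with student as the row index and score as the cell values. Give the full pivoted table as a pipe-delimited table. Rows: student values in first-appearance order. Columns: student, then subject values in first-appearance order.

Columns: student plus the 4 distinct subject values (art, math, chem, bio).
For example, row stu005 column art takes score=912 from the long row (stu005, art).

| student | art | math | chem | bio |
| stu005 | 912 | 127 | 18 | 538 |
| stu006 | 601 | 757 | 567 | 728 |
| stu004 | 537 | 402 | 910 | 792 |
| stu003 | 669 | 215 | 392 | 65 |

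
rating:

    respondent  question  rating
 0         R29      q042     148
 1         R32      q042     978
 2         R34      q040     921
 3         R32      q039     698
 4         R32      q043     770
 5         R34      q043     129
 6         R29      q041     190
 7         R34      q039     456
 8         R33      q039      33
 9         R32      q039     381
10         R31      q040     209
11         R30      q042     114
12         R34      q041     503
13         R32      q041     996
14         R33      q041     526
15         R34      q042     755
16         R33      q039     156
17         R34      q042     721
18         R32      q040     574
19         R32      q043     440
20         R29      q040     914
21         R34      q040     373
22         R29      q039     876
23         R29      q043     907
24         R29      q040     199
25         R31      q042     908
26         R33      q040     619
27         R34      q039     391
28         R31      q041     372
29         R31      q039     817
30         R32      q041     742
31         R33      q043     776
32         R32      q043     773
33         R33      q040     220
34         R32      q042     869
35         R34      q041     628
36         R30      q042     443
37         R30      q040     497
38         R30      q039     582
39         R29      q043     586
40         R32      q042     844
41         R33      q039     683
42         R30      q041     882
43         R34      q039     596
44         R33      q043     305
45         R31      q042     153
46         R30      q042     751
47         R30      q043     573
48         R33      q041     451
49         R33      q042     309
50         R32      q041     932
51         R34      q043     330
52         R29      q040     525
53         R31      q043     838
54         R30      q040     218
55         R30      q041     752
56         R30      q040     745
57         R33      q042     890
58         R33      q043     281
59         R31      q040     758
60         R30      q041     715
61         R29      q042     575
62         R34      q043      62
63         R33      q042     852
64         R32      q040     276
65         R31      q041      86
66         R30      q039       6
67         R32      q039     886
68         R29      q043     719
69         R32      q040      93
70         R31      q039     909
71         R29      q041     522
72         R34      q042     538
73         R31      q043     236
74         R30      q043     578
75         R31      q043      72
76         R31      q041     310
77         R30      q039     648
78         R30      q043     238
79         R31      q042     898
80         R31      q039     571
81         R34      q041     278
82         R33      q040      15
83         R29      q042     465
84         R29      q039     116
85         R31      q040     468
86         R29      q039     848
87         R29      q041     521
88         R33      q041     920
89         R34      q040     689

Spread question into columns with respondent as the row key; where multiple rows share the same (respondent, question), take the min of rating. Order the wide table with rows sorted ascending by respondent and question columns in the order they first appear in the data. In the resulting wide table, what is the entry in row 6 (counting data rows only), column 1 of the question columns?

With rows sorted ascending by respondent, row 6 is respondent=R34. question columns in first-appearance order: q042, q040, q039, q043, q041; column 1 is q042.
Long rows with respondent=R34, question=q042: min(755, 721, 538) = 538.

538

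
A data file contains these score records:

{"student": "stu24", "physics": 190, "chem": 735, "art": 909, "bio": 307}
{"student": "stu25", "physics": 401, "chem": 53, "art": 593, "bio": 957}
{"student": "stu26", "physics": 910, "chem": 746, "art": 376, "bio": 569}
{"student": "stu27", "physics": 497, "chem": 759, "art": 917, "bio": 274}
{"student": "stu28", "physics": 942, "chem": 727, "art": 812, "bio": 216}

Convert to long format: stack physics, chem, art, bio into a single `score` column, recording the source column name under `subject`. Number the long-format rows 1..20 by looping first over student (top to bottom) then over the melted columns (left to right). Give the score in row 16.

274

20 rows total (5 × 4). Row 16: index ⌊(16-1)/4⌋ = 3 into student → stu27; (16-1) mod 4 = 3 into the melted columns → bio.
So row 16 is (stu27, bio, 274); score = 274.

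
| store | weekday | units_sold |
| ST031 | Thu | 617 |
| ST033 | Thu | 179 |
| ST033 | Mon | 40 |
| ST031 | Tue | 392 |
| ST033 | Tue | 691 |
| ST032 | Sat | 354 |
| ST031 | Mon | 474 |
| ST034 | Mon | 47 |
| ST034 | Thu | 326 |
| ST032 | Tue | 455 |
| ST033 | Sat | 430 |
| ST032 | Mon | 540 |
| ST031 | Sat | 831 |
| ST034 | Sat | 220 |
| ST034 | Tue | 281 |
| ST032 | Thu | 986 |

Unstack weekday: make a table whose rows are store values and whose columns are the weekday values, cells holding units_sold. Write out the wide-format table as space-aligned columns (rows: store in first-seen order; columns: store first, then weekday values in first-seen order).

store  Thu  Mon  Tue  Sat
ST031  617  474  392  831
ST033  179  40   691  430
ST032  986  540  455  354
ST034  326  47   281  220

Columns: store plus the 4 distinct weekday values (Thu, Mon, Tue, Sat).
For example, row ST031 column Thu takes units_sold=617 from the long row (ST031, Thu).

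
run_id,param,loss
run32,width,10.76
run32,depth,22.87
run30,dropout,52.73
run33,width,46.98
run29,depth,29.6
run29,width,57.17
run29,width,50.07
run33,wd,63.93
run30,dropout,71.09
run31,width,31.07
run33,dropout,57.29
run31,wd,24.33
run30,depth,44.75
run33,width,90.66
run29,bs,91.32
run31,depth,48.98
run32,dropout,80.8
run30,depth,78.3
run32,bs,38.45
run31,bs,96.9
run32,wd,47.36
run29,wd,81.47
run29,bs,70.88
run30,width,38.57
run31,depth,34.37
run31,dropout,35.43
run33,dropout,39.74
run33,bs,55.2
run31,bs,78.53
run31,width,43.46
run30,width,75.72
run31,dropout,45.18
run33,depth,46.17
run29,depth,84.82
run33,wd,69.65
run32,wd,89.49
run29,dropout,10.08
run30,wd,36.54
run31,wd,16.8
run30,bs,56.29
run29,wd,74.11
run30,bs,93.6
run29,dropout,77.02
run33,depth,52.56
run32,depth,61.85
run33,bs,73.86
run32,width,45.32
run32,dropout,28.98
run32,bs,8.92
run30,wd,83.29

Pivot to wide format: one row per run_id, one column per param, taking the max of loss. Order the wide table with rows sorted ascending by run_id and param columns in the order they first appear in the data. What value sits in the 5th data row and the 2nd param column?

52.56

With rows sorted ascending by run_id, row 5 is run_id=run33. param columns in first-appearance order: width, depth, dropout, wd, bs; column 2 is depth.
Long rows with run_id=run33, param=depth: max(46.17, 52.56) = 52.56.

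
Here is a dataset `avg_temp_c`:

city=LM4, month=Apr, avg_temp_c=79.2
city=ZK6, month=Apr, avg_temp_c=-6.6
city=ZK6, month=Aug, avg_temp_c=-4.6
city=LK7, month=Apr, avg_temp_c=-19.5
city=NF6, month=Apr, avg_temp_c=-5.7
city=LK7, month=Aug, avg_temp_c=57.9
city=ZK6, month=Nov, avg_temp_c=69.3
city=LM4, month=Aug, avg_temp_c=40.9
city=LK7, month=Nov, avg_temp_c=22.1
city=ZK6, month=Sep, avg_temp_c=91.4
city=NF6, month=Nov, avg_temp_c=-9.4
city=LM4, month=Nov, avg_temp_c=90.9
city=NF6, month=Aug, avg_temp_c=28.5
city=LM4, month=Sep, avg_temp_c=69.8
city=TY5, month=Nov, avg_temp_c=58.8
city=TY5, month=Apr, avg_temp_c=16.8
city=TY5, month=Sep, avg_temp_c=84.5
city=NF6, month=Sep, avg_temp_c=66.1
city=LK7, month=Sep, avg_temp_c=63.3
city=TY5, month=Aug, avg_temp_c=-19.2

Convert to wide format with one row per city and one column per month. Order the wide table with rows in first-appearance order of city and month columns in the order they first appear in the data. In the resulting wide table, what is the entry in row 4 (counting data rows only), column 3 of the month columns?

-9.4

With rows in first-appearance order of city, row 4 is city=NF6. month columns in first-appearance order: Apr, Aug, Nov, Sep; column 3 is Nov.
Long rows with city=NF6, month=Nov: avg_temp_c = -9.4.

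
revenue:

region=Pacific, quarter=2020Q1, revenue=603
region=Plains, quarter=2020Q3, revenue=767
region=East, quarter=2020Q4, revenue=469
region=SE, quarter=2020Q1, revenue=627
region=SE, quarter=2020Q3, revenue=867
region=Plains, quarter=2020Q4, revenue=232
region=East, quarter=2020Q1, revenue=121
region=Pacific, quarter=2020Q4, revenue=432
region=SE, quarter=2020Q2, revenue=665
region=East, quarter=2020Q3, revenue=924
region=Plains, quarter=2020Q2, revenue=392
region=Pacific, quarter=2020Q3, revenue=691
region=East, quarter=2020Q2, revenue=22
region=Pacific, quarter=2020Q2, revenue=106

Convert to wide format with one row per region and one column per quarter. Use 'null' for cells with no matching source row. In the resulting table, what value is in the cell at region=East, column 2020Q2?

The long row with region=East, quarter=2020Q2 has revenue=22.

22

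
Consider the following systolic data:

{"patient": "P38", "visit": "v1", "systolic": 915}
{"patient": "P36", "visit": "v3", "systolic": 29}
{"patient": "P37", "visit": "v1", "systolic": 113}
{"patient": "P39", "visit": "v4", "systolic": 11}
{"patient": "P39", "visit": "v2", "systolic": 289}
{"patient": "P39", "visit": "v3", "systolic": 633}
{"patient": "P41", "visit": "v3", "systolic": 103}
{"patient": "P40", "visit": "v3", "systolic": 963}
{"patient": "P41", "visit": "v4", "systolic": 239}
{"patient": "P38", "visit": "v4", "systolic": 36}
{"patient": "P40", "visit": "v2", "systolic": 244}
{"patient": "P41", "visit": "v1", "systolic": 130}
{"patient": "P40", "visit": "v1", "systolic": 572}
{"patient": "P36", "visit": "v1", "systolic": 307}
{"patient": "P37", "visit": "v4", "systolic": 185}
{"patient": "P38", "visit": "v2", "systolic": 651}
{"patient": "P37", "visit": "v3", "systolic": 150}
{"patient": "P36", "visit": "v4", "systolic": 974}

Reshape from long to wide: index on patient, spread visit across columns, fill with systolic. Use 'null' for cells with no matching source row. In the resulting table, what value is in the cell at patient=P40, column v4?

null

No long-format row has patient=P40 and visit=v4, so the cell is null.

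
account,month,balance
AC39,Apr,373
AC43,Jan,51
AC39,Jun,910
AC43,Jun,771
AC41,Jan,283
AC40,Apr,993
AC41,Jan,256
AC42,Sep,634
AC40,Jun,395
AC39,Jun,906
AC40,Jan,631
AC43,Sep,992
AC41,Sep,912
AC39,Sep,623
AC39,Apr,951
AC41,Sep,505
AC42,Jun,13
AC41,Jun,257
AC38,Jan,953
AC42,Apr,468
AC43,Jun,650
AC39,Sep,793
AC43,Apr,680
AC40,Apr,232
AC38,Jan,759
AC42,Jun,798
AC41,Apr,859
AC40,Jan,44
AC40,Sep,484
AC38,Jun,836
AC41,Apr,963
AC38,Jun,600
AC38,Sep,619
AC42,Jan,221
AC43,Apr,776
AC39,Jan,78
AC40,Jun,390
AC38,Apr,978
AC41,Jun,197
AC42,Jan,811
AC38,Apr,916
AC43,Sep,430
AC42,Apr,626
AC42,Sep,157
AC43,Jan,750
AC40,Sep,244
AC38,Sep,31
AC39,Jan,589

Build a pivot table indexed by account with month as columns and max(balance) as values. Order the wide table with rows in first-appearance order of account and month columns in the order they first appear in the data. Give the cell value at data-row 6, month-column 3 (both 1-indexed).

With rows in first-appearance order of account, row 6 is account=AC38. month columns in first-appearance order: Apr, Jan, Jun, Sep; column 3 is Jun.
Long rows with account=AC38, month=Jun: max(836, 600) = 836.

836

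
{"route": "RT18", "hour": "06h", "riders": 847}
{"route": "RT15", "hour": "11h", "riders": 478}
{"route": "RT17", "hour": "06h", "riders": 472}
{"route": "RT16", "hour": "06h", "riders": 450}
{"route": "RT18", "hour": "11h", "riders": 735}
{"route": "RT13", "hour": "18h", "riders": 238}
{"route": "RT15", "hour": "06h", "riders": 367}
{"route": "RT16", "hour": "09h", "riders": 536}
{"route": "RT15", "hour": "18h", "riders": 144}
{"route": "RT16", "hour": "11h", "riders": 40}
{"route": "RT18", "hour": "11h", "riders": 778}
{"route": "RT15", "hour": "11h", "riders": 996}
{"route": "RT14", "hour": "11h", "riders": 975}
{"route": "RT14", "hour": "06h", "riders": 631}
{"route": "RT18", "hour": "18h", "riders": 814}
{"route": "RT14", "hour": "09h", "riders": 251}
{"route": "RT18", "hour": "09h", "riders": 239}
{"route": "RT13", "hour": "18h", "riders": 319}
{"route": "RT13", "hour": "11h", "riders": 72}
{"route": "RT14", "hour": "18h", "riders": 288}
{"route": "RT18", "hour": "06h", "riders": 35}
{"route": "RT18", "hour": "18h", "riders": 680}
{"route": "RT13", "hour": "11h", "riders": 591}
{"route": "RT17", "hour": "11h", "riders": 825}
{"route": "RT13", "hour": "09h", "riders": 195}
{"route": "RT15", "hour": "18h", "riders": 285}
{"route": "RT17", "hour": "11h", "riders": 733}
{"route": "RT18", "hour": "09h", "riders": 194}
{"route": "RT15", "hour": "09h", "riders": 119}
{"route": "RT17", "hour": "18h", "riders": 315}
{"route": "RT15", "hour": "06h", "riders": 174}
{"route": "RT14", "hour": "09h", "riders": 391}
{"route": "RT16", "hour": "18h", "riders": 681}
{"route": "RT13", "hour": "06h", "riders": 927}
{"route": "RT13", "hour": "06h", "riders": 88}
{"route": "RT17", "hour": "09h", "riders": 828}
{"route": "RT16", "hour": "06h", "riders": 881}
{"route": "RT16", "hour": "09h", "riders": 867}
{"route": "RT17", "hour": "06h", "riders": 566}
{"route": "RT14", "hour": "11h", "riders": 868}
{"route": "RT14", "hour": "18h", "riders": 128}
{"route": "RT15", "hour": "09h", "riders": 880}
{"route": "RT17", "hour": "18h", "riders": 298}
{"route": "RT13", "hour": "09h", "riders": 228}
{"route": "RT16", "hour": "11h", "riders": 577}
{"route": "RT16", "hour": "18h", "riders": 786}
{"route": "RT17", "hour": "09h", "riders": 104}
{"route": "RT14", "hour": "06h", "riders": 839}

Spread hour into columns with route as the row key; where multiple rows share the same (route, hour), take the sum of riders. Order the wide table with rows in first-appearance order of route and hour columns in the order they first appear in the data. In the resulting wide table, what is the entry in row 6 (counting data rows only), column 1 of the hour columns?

With rows in first-appearance order of route, row 6 is route=RT14. hour columns in first-appearance order: 06h, 11h, 18h, 09h; column 1 is 06h.
Long rows with route=RT14, hour=06h: 631 + 839 = 1470.

1470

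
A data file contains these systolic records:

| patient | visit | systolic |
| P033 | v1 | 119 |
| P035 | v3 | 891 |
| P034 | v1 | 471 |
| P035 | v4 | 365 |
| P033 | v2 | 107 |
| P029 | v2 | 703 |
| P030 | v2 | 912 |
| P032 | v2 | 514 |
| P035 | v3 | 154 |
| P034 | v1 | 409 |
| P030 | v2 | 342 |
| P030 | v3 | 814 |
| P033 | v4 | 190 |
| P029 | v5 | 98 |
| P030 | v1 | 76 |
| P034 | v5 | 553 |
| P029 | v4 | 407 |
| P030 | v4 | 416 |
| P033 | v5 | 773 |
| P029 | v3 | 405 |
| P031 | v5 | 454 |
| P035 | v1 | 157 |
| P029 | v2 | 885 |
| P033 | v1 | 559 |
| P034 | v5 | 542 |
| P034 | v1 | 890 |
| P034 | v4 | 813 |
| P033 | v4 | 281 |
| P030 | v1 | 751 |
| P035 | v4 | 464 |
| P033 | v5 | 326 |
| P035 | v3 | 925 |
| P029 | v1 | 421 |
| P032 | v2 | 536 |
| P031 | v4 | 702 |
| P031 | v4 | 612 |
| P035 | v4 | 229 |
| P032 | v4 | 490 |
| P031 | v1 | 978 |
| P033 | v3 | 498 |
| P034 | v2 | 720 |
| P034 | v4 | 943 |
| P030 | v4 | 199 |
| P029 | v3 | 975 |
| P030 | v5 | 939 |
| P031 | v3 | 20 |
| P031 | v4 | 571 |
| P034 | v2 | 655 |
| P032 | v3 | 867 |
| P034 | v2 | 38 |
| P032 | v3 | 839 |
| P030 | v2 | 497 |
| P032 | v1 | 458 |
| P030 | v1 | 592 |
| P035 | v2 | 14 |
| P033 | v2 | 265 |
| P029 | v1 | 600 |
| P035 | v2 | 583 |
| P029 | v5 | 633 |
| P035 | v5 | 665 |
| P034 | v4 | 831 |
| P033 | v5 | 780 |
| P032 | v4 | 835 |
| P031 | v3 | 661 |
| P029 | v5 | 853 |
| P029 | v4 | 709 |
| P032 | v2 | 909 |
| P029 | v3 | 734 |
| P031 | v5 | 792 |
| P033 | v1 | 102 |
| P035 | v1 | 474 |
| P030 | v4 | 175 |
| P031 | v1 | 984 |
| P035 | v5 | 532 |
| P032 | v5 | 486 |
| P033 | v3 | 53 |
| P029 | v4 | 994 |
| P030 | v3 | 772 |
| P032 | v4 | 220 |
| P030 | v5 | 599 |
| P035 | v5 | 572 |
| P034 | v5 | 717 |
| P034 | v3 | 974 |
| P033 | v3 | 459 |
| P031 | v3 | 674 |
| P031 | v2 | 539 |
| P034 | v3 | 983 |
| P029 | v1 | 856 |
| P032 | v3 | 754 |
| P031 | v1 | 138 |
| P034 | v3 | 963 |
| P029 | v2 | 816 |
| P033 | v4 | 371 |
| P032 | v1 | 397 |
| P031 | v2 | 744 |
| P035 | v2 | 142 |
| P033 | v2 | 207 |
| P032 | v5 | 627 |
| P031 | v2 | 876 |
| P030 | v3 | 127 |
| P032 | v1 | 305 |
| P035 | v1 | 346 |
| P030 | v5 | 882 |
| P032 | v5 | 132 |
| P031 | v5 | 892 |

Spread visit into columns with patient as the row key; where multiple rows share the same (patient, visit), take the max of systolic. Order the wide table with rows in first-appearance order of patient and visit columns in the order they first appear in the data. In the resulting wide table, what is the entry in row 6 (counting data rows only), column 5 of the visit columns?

627

With rows in first-appearance order of patient, row 6 is patient=P032. visit columns in first-appearance order: v1, v3, v4, v2, v5; column 5 is v5.
Long rows with patient=P032, visit=v5: max(486, 627, 132) = 627.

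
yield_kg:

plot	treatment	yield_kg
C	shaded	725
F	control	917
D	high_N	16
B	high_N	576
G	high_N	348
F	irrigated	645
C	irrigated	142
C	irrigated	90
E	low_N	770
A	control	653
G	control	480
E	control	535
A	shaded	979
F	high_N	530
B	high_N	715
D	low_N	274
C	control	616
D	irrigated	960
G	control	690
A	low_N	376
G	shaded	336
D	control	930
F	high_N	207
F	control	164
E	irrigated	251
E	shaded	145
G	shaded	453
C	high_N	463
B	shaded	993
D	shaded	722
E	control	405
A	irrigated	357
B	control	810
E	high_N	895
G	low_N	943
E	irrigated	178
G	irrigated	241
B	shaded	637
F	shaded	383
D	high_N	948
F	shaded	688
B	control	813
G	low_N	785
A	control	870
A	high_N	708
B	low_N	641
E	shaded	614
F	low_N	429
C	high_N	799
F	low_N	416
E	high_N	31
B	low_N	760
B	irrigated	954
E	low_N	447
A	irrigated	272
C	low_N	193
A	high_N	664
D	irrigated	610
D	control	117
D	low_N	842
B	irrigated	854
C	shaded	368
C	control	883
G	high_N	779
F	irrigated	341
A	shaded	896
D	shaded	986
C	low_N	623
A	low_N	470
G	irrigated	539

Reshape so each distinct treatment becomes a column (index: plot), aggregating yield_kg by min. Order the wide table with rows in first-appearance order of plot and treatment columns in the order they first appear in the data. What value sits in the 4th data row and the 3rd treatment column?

576

With rows in first-appearance order of plot, row 4 is plot=B. treatment columns in first-appearance order: shaded, control, high_N, irrigated, low_N; column 3 is high_N.
Long rows with plot=B, treatment=high_N: min(576, 715) = 576.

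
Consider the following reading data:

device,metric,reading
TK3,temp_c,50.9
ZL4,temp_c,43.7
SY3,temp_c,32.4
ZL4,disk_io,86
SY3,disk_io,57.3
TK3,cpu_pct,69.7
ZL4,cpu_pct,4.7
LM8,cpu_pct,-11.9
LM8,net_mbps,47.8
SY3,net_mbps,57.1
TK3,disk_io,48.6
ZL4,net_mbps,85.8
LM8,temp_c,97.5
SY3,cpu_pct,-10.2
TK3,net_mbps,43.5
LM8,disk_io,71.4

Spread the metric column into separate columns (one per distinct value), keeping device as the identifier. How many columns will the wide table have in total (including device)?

5

1 column for device plus 4 distinct metric values → 5 columns.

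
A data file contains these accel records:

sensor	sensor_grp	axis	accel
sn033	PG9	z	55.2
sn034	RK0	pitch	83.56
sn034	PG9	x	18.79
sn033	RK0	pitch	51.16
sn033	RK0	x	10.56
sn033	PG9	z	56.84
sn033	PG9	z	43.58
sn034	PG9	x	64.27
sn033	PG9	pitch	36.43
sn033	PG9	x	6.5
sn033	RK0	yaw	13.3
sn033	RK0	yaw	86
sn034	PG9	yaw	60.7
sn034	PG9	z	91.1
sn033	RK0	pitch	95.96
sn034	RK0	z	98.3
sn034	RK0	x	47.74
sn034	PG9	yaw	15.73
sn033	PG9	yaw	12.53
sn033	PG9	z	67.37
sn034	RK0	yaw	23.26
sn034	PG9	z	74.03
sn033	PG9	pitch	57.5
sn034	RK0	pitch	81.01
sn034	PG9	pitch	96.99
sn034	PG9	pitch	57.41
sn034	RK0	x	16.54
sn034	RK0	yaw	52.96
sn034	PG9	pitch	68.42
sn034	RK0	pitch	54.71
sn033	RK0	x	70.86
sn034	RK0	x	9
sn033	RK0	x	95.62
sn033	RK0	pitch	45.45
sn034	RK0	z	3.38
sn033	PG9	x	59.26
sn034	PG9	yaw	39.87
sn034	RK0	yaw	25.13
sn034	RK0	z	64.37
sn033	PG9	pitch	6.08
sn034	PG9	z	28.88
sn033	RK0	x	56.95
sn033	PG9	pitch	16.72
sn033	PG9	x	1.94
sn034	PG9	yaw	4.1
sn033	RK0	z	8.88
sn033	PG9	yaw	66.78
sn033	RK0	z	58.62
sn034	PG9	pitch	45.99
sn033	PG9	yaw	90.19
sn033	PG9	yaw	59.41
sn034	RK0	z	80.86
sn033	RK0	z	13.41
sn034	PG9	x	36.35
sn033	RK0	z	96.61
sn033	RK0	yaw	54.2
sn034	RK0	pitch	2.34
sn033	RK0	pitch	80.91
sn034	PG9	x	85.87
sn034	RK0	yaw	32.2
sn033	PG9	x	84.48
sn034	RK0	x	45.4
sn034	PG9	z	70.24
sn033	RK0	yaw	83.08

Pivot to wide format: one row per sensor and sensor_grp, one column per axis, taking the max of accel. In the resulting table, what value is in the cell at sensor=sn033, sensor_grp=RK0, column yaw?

86

Rows with sensor=sn033, sensor_grp=RK0 and axis=yaw: accel values are 13.3, 86, 54.2, 83.08.
max(13.3, 86, 54.2, 83.08) = 86.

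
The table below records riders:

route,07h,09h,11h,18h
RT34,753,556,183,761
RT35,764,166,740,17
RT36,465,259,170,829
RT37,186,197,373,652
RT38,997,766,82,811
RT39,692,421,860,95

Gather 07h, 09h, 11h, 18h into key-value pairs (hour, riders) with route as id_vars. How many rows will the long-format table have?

24

6 route values × 4 melted columns = 24 rows.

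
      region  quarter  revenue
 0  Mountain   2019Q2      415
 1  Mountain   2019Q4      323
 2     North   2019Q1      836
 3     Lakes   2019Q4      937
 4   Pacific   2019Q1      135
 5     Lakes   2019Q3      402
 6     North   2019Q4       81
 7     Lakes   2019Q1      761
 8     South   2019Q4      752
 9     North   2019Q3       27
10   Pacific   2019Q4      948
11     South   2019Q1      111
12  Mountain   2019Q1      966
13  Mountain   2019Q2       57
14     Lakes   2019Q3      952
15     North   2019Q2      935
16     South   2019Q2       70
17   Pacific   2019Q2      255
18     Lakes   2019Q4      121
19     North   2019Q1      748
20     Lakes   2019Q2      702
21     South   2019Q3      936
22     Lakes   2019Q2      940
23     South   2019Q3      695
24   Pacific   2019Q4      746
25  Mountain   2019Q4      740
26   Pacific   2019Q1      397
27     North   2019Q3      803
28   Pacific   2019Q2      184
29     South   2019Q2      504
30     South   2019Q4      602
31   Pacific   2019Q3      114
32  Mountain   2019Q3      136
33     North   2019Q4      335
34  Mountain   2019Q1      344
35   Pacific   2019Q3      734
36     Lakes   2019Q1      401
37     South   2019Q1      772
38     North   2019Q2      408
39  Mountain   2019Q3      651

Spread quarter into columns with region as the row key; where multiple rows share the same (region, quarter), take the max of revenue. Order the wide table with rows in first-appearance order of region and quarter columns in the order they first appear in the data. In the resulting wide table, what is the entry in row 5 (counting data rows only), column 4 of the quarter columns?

936

With rows in first-appearance order of region, row 5 is region=South. quarter columns in first-appearance order: 2019Q2, 2019Q4, 2019Q1, 2019Q3; column 4 is 2019Q3.
Long rows with region=South, quarter=2019Q3: max(936, 695) = 936.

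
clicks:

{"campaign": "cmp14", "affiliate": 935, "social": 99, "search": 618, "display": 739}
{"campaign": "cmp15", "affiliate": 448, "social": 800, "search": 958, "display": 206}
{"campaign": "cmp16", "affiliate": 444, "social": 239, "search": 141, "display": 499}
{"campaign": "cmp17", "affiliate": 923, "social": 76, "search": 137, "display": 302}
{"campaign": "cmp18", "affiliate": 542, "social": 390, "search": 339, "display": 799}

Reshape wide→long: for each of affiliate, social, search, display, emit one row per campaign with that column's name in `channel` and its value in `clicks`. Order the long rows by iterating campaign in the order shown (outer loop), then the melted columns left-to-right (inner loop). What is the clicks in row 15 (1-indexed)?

137

20 rows total (5 × 4). Row 15: index ⌊(15-1)/4⌋ = 3 into campaign → cmp17; (15-1) mod 4 = 2 into the melted columns → search.
So row 15 is (cmp17, search, 137); clicks = 137.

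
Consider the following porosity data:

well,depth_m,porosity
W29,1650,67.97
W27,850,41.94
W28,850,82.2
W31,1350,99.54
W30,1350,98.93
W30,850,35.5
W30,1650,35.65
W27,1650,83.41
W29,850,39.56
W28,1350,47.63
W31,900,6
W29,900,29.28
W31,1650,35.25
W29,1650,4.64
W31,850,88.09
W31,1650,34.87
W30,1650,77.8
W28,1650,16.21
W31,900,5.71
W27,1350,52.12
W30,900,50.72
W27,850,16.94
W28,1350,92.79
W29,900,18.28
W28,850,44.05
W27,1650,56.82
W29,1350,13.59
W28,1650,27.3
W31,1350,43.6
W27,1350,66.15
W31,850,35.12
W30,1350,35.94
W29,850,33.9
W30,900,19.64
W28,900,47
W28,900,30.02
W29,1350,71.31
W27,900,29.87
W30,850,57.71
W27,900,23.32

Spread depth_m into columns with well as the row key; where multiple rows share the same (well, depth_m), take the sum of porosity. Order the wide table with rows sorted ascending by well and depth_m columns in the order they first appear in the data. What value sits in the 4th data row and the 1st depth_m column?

113.45

With rows sorted ascending by well, row 4 is well=W30. depth_m columns in first-appearance order: 1650, 850, 1350, 900; column 1 is 1650.
Long rows with well=W30, depth_m=1650: 35.65 + 77.8 = 113.45.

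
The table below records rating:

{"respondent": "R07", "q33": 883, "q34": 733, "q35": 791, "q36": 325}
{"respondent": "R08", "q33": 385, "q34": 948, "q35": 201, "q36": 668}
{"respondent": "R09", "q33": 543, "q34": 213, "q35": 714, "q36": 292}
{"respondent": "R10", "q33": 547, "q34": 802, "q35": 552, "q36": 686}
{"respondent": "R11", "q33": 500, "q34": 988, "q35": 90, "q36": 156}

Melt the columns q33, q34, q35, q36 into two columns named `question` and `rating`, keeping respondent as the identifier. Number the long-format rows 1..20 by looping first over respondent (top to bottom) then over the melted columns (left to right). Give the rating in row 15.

552

20 rows total (5 × 4). Row 15: index ⌊(15-1)/4⌋ = 3 into respondent → R10; (15-1) mod 4 = 2 into the melted columns → q35.
So row 15 is (R10, q35, 552); rating = 552.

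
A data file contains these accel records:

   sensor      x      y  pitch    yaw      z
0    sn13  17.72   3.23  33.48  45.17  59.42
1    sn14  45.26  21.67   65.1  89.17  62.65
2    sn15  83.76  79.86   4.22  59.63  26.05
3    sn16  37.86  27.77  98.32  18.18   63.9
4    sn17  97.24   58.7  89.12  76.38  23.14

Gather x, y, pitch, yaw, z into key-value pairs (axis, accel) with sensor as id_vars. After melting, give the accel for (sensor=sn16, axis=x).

Unpivoting turns each (sensor, wide-column) pair into one long row.
The wide cell at row sn16, column x holds 37.86, so the long row (sn16, x) has accel=37.86.

37.86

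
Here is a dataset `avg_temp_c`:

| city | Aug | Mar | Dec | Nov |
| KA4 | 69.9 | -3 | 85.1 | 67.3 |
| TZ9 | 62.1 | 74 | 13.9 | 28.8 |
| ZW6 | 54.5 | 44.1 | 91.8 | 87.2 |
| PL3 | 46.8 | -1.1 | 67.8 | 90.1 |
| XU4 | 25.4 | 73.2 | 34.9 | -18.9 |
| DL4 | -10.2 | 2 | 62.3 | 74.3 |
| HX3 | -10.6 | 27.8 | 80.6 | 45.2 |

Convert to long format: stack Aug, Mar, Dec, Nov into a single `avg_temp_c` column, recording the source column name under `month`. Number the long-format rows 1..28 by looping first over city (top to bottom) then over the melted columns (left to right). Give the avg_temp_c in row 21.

-10.2

28 rows total (7 × 4). Row 21: index ⌊(21-1)/4⌋ = 5 into city → DL4; (21-1) mod 4 = 0 into the melted columns → Aug.
So row 21 is (DL4, Aug, -10.2); avg_temp_c = -10.2.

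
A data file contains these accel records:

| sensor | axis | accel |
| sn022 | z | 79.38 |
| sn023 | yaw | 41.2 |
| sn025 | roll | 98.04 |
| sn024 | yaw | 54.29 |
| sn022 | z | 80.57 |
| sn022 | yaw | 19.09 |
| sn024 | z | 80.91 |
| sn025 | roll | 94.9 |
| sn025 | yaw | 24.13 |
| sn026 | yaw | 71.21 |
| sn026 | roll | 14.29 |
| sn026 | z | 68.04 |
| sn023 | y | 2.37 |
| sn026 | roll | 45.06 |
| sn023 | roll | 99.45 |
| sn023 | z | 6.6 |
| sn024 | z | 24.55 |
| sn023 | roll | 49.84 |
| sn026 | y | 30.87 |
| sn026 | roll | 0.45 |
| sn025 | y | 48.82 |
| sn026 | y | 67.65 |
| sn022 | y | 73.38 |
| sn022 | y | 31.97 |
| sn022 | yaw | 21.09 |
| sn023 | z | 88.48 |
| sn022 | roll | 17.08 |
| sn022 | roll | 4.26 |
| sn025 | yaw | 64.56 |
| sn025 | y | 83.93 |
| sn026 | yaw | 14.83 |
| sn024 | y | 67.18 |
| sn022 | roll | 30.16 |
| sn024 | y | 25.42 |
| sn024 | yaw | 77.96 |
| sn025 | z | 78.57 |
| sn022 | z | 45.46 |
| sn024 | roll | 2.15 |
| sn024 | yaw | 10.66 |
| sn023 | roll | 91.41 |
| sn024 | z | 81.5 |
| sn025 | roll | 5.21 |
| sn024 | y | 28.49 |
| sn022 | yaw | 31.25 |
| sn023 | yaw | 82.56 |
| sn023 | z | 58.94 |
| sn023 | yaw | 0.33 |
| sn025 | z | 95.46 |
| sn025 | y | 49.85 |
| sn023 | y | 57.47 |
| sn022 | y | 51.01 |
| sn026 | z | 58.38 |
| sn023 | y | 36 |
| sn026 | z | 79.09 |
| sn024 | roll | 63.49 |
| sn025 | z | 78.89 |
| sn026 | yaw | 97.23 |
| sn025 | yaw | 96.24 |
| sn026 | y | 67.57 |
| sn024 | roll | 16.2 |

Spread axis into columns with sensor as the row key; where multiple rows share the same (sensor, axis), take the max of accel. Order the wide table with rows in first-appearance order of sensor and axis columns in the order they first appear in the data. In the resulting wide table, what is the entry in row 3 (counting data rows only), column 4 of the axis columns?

83.93

With rows in first-appearance order of sensor, row 3 is sensor=sn025. axis columns in first-appearance order: z, yaw, roll, y; column 4 is y.
Long rows with sensor=sn025, axis=y: max(48.82, 83.93, 49.85) = 83.93.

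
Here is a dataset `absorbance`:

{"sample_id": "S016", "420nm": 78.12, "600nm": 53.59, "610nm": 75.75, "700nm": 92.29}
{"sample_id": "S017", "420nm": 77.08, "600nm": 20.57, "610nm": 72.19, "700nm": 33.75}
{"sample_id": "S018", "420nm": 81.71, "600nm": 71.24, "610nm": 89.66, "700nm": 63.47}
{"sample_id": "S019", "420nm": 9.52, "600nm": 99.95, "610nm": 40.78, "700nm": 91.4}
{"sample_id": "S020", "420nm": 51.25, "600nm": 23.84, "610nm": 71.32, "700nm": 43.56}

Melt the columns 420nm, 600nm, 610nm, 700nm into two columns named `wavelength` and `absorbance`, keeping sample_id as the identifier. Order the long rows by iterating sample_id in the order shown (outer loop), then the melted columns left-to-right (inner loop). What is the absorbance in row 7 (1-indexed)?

72.19

20 rows total (5 × 4). Row 7: index ⌊(7-1)/4⌋ = 1 into sample_id → S017; (7-1) mod 4 = 2 into the melted columns → 610nm.
So row 7 is (S017, 610nm, 72.19); absorbance = 72.19.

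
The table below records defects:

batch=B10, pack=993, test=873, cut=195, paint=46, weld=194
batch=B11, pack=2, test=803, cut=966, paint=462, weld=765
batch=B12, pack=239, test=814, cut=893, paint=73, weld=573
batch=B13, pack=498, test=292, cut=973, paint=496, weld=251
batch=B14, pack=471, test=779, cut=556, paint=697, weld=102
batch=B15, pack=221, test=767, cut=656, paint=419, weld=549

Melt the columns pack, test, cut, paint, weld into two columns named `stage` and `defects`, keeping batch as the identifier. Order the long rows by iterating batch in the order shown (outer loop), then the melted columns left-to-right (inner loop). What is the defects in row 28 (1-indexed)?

656

30 rows total (6 × 5). Row 28: index ⌊(28-1)/5⌋ = 5 into batch → B15; (28-1) mod 5 = 2 into the melted columns → cut.
So row 28 is (B15, cut, 656); defects = 656.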